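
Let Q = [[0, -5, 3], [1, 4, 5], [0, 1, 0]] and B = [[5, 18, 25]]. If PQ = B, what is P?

Since Q sits to the right of P, P = BQ⁻¹.
det Q = 3; the adjugate gives Q⁻¹ = [[-5/3, 1, -37/3], [0, 0, 1], [1/3, 0, 5/3]].
P = BQ⁻¹ = [[5, 18, 25]] · [[-5/3, 1, -37/3], [0, 0, 1], [1/3, 0, 5/3]] = [[0, 5, -2]].

P = [[0, 5, -2]]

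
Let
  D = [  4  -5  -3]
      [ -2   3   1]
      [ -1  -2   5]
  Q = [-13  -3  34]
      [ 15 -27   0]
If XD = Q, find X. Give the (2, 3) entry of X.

D is on the right of X, so right-multiply by D⁻¹: X = QD⁻¹.
det D = 2; the adjugate gives D⁻¹ = [[17/2, 31/2, 2], [9/2, 17/2, 1], [7/2, 13/2, 1]].
X = QD⁻¹ = [[-13, -3, 34], [15, -27, 0]] · [[17/2, 31/2, 2], [9/2, 17/2, 1], [7/2, 13/2, 1]] = [[-5, -6, 5], [6, 3, 3]].

3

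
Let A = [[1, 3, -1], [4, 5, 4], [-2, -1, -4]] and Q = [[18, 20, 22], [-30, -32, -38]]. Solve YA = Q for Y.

Y = [[2, 2, -4], [-2, -4, 6]]

Right-multiplying both sides by A⁻¹ gives Y = QA⁻¹.
det A = 2, so A⁻¹ = [[-8, 13/2, 17/2], [4, -3, -4], [3, -5/2, -7/2]].
Y = QA⁻¹ = [[18, 20, 22], [-30, -32, -38]] · [[-8, 13/2, 17/2], [4, -3, -4], [3, -5/2, -7/2]] = [[2, 2, -4], [-2, -4, 6]].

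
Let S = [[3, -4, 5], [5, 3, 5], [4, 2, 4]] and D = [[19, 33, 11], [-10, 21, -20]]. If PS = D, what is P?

Since S sits to the right of P, P = DS⁻¹.
det S = -4, so S⁻¹ = [[-1/2, -13/2, 35/4], [0, 2, -5/2], [1/2, 11/2, -29/4]].
P = DS⁻¹ = [[19, 33, 11], [-10, 21, -20]] · [[-1/2, -13/2, 35/4], [0, 2, -5/2], [1/2, 11/2, -29/4]] = [[-4, 3, 4], [-5, -3, 5]].

P = [[-4, 3, 4], [-5, -3, 5]]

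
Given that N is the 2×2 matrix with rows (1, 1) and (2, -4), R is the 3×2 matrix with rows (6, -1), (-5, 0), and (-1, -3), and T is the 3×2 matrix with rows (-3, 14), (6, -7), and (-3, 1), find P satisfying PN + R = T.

PN = T − R = [[-9, 15], [11, -7], [-2, 4]].
Right-multiplying both sides by N⁻¹ gives P = (T − R)N⁻¹.
det N = -6; the adjugate gives N⁻¹ = [[2/3, 1/6], [1/3, -1/6]].
P = (T − R)N⁻¹ = [[-1, -4], [5, 3], [0, -1]].

P = [[-1, -4], [5, 3], [0, -1]]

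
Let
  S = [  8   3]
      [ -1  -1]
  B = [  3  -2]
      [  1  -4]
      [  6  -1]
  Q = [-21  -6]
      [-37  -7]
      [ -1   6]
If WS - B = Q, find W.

W = [[-2, 2], [-5, -4], [0, -5]]

WS = Q + B = [[-18, -8], [-36, -11], [5, 5]].
S is on the right of W, so right-multiply by S⁻¹: W = (Q + B)S⁻¹.
S has determinant -5; S⁻¹ = [[1/5, 3/5], [-1/5, -8/5]].
W = (Q + B)S⁻¹ = [[-2, 2], [-5, -4], [0, -5]].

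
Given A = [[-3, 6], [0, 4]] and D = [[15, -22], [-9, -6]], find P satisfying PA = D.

Right-multiplying both sides by A⁻¹ gives P = DA⁻¹.
det A = -12, so A⁻¹ = [[-1/3, 1/2], [0, 1/4]].
P = DA⁻¹ = [[15, -22], [-9, -6]] · [[-1/3, 1/2], [0, 1/4]] = [[-5, 2], [3, -6]].

P = [[-5, 2], [3, -6]]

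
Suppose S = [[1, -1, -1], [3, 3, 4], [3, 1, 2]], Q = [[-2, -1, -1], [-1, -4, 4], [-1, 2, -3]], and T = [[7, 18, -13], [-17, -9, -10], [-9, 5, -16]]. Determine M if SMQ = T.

M = S⁻¹TQ⁻¹ (apply S⁻¹ on the left and Q⁻¹ on the right).
det S = 2, so S⁻¹ = [[1, 1/2, -1/2], [3, 5/2, -7/2], [-3, -2, 3]].
det Q = 5, so Q⁻¹ = [[4/5, -1, -8/5], [-7/5, 1, 9/5], [-6/5, 1, 7/5]].
S⁻¹T = [[3, 11, -10], [10, 14, -8], [-14, -21, 11]].
M = (S⁻¹T)Q⁻¹ = [[-1, -2, 1], [-2, -4, -2], [5, 4, 0]].

M = [[-1, -2, 1], [-2, -4, -2], [5, 4, 0]]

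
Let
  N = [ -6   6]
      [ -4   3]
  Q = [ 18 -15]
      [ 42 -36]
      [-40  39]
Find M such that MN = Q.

Since N sits to the right of M, M = QN⁻¹.
N has determinant 6; N⁻¹ = [[1/2, -1], [2/3, -1]].
M = QN⁻¹ = [[18, -15], [42, -36], [-40, 39]] · [[1/2, -1], [2/3, -1]] = [[-1, -3], [-3, -6], [6, 1]].

M = [[-1, -3], [-3, -6], [6, 1]]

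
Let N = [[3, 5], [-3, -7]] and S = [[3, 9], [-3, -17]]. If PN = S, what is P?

P = [[-1, -2], [5, 6]]

Right-multiplying both sides by N⁻¹ gives P = SN⁻¹.
N has determinant -6; N⁻¹ = [[7/6, 5/6], [-1/2, -1/2]].
P = SN⁻¹ = [[3, 9], [-3, -17]] · [[7/6, 5/6], [-1/2, -1/2]] = [[-1, -2], [5, 6]].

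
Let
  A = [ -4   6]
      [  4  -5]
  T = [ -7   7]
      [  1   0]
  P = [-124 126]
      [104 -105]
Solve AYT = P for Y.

Isolating Y: multiply by A⁻¹ from the left and T⁻¹ from the right, so Y = A⁻¹PT⁻¹.
det A = -4, so A⁻¹ = [[5/4, 3/2], [1, 1]].
det T = -7, so T⁻¹ = [[0, 1], [1/7, 1]].
A⁻¹P = [[1, 0], [-20, 21]].
Y = (A⁻¹P)T⁻¹ = [[0, 1], [3, 1]].

Y = [[0, 1], [3, 1]]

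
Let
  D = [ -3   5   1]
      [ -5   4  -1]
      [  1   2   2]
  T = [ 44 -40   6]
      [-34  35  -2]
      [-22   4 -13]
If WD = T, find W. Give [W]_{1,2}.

-6

Since D sits to the right of W, W = TD⁻¹.
det D = 1; the adjugate gives D⁻¹ = [[10, -8, -9], [9, -7, -8], [-14, 11, 13]].
W = TD⁻¹ = [[44, -40, 6], [-34, 35, -2], [-22, 4, -13]] · [[10, -8, -9], [9, -7, -8], [-14, 11, 13]] = [[-4, -6, 2], [3, 5, 0], [-2, 5, -3]].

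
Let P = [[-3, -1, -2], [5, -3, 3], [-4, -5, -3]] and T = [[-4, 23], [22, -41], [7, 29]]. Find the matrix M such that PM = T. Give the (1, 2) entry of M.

P is on the left of M, so left-multiply by P⁻¹: M = P⁻¹T.
det P = -1; the adjugate gives P⁻¹ = [[-24, -7, 9], [-3, -1, 1], [37, 11, -14]].
M = P⁻¹T = [[-24, -7, 9], [-3, -1, 1], [37, 11, -14]] · [[-4, 23], [22, -41], [7, 29]] = [[5, -4], [-3, 1], [-4, -6]].

-4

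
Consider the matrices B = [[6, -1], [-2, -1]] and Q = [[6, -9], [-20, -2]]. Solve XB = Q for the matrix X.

X = [[3, 6], [-2, 4]]

Right-multiplying both sides by B⁻¹ gives X = QB⁻¹.
det B = -8, so B⁻¹ = [[1/8, -1/8], [-1/4, -3/4]].
X = QB⁻¹ = [[6, -9], [-20, -2]] · [[1/8, -1/8], [-1/4, -3/4]] = [[3, 6], [-2, 4]].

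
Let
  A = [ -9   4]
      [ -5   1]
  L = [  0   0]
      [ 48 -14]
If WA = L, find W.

W = [[0, 0], [-2, -6]]

Right-multiplying both sides by A⁻¹ gives W = LA⁻¹.
det A = 11; the adjugate gives A⁻¹ = [[1/11, -4/11], [5/11, -9/11]].
W = LA⁻¹ = [[0, 0], [48, -14]] · [[1/11, -4/11], [5/11, -9/11]] = [[0, 0], [-2, -6]].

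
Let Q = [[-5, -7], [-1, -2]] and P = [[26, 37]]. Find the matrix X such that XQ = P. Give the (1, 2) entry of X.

Right-multiplying both sides by Q⁻¹ gives X = PQ⁻¹.
det Q = 3; the adjugate gives Q⁻¹ = [[-2/3, 7/3], [1/3, -5/3]].
X = PQ⁻¹ = [[26, 37]] · [[-2/3, 7/3], [1/3, -5/3]] = [[-5, -1]].

-1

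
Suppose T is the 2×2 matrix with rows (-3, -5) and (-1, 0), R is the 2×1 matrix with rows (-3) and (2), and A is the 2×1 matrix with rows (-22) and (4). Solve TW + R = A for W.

W = [[-2], [5]]

TW = A − R = [[-19], [2]].
Since T multiplies W on the left, W = T⁻¹(A − R).
det T = -5; the adjugate gives T⁻¹ = [[0, -1], [-1/5, 3/5]].
W = T⁻¹(A − R) = [[-2], [5]].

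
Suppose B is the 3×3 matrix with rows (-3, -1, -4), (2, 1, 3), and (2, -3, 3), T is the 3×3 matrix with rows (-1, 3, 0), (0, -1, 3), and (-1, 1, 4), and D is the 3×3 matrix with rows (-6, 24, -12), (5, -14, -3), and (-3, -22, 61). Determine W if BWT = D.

W = B⁻¹DT⁻¹ (apply B⁻¹ on the left and T⁻¹ on the right).
det B = -4; the adjugate gives B⁻¹ = [[-3, -15/4, -1/4], [0, 1/4, -1/4], [2, 11/4, 1/4]].
det T = -2; the adjugate gives T⁻¹ = [[7/2, 6, -9/2], [3/2, 2, -3/2], [1/2, 1, -1/2]].
B⁻¹D = [[0, -14, 32], [2, 2, -16], [1, 4, -17]].
W = (B⁻¹D)T⁻¹ = [[-5, 4, 5], [2, 0, -4], [1, -3, -2]].

W = [[-5, 4, 5], [2, 0, -4], [1, -3, -2]]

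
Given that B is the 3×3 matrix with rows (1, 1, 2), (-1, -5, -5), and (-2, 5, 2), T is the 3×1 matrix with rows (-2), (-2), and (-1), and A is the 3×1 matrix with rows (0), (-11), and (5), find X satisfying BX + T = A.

X = [[4], [4], [-3]]

BX = A − T = [[2], [-9], [6]].
Left-multiplying both sides by B⁻¹ gives X = B⁻¹(A − T).
B has determinant -3; B⁻¹ = [[-5, -8/3, -5/3], [-4, -2, -1], [5, 7/3, 4/3]].
X = B⁻¹(A − T) = [[4], [4], [-3]].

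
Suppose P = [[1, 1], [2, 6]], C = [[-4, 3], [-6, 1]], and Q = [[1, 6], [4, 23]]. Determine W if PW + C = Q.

W = [[5, -1], [0, 4]]

PW = Q − C = [[5, 3], [10, 22]].
Left-multiplying both sides by P⁻¹ gives W = P⁻¹(Q − C).
P has determinant 4; P⁻¹ = [[3/2, -1/4], [-1/2, 1/4]].
W = P⁻¹(Q − C) = [[5, -1], [0, 4]].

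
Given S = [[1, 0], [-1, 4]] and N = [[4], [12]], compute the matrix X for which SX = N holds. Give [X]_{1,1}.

S is on the left of X, so left-multiply by S⁻¹: X = S⁻¹N.
S has determinant 4; S⁻¹ = [[1, 0], [1/4, 1/4]].
X = S⁻¹N = [[1, 0], [1/4, 1/4]] · [[4], [12]] = [[4], [4]].

4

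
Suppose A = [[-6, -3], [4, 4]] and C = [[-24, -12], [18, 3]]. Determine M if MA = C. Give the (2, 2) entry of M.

Right-multiplying both sides by A⁻¹ gives M = CA⁻¹.
det A = -12, so A⁻¹ = [[-1/3, -1/4], [1/3, 1/2]].
M = CA⁻¹ = [[-24, -12], [18, 3]] · [[-1/3, -1/4], [1/3, 1/2]] = [[4, 0], [-5, -3]].

-3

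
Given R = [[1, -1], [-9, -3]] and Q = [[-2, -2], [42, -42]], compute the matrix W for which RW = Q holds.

W = [[-4, 3], [-2, 5]]

R is on the left of W, so left-multiply by R⁻¹: W = R⁻¹Q.
det R = -12, so R⁻¹ = [[1/4, -1/12], [-3/4, -1/12]].
W = R⁻¹Q = [[1/4, -1/12], [-3/4, -1/12]] · [[-2, -2], [42, -42]] = [[-4, 3], [-2, 5]].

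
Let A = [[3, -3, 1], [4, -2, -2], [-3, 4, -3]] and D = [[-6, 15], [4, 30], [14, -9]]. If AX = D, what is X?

X = [[-4, 6], [-4, 0], [-6, -3]]

Left-multiplying both sides by A⁻¹ gives X = A⁻¹D.
det A = -2, so A⁻¹ = [[-7, 5/2, -4], [-9, 3, -5], [-5, 3/2, -3]].
X = A⁻¹D = [[-7, 5/2, -4], [-9, 3, -5], [-5, 3/2, -3]] · [[-6, 15], [4, 30], [14, -9]] = [[-4, 6], [-4, 0], [-6, -3]].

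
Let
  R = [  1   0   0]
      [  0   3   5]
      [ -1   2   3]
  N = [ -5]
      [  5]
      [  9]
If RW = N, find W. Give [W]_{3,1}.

R is on the left of W, so left-multiply by R⁻¹: W = R⁻¹N.
det R = -1; the adjugate gives R⁻¹ = [[1, 0, 0], [5, -3, 5], [-3, 2, -3]].
W = R⁻¹N = [[1, 0, 0], [5, -3, 5], [-3, 2, -3]] · [[-5], [5], [9]] = [[-5], [5], [-2]].

-2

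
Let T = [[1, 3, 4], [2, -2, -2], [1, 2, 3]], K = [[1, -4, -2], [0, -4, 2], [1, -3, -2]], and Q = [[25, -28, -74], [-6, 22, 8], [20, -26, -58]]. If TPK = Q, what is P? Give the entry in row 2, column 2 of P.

P = T⁻¹QK⁻¹ (apply T⁻¹ on the left and K⁻¹ on the right).
det T = -2, so T⁻¹ = [[1, 1/2, -1], [4, 1/2, -5], [-3, -1/2, 4]].
det K = -2; the adjugate gives K⁻¹ = [[-7, 1, 8], [-1, 0, 1], [-2, 1/2, 2]].
T⁻¹Q = [[2, 9, -12], [-3, 29, -2], [8, -31, -14]].
P = (T⁻¹Q)K⁻¹ = [[1, -4, 1], [-4, -4, 1], [3, 1, 5]].

-4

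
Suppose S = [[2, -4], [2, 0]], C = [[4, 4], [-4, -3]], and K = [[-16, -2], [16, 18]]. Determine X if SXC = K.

X = [[3, 1], [-1, -3]]

X = S⁻¹KC⁻¹ (apply S⁻¹ on the left and C⁻¹ on the right).
det S = 8, so S⁻¹ = [[0, 1/2], [-1/4, 1/4]].
C has determinant 4; C⁻¹ = [[-3/4, -1], [1, 1]].
S⁻¹K = [[8, 9], [8, 5]].
X = (S⁻¹K)C⁻¹ = [[3, 1], [-1, -3]].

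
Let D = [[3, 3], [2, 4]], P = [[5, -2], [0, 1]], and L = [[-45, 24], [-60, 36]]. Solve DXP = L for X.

X = D⁻¹LP⁻¹ (apply D⁻¹ on the left and P⁻¹ on the right).
D has determinant 6; D⁻¹ = [[2/3, -1/2], [-1/3, 1/2]].
P has determinant 5; P⁻¹ = [[1/5, 2/5], [0, 1]].
D⁻¹L = [[0, -2], [-15, 10]].
X = (D⁻¹L)P⁻¹ = [[0, -2], [-3, 4]].

X = [[0, -2], [-3, 4]]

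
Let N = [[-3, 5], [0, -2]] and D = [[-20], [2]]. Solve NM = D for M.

M = [[5], [-1]]

N is on the left of M, so left-multiply by N⁻¹: M = N⁻¹D.
det N = 6, so N⁻¹ = [[-1/3, -5/6], [0, -1/2]].
M = N⁻¹D = [[-1/3, -5/6], [0, -1/2]] · [[-20], [2]] = [[5], [-1]].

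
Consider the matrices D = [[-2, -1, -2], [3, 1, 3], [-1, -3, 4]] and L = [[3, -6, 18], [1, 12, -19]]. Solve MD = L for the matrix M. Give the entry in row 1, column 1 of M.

Right-multiplying both sides by D⁻¹ gives M = LD⁻¹.
D has determinant 5; D⁻¹ = [[13/5, 2, -1/5], [-3, -2, 0], [-8/5, -1, 1/5]].
M = LD⁻¹ = [[3, -6, 18], [1, 12, -19]] · [[13/5, 2, -1/5], [-3, -2, 0], [-8/5, -1, 1/5]] = [[-3, 0, 3], [-3, -3, -4]].

-3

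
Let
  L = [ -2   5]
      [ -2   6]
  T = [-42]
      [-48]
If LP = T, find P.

P = [[6], [-6]]

L is on the left of P, so left-multiply by L⁻¹: P = L⁻¹T.
det L = -2; the adjugate gives L⁻¹ = [[-3, 5/2], [-1, 1]].
P = L⁻¹T = [[-3, 5/2], [-1, 1]] · [[-42], [-48]] = [[6], [-6]].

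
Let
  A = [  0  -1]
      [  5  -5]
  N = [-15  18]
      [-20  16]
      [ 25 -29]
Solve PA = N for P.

Right-multiplying both sides by A⁻¹ gives P = NA⁻¹.
A has determinant 5; A⁻¹ = [[-1, 1/5], [-1, 0]].
P = NA⁻¹ = [[-15, 18], [-20, 16], [25, -29]] · [[-1, 1/5], [-1, 0]] = [[-3, -3], [4, -4], [4, 5]].

P = [[-3, -3], [4, -4], [4, 5]]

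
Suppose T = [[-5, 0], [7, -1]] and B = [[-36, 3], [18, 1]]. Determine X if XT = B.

X = [[3, -3], [-5, -1]]

Right-multiplying both sides by T⁻¹ gives X = BT⁻¹.
T has determinant 5; T⁻¹ = [[-1/5, 0], [-7/5, -1]].
X = BT⁻¹ = [[-36, 3], [18, 1]] · [[-1/5, 0], [-7/5, -1]] = [[3, -3], [-5, -1]].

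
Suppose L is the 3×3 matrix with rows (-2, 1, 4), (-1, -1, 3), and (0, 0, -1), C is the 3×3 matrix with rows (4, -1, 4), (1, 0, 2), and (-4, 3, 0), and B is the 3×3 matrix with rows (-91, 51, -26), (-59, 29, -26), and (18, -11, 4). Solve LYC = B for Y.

Y = [[4, -4, 1], [1, 1, 2], [-2, 2, 3]]

Y = L⁻¹BC⁻¹ (apply L⁻¹ on the left and C⁻¹ on the right).
L has determinant -3; L⁻¹ = [[-1/3, -1/3, -7/3], [1/3, -2/3, -2/3], [0, 0, -1]].
det C = -4, so C⁻¹ = [[3/2, -3, 1/2], [2, -4, 1], [-3/4, 2, -1/4]].
L⁻¹B = [[8, -1, 8], [-3, 5, 6], [-18, 11, -4]].
Y = (L⁻¹B)C⁻¹ = [[4, -4, 1], [1, 1, 2], [-2, 2, 3]].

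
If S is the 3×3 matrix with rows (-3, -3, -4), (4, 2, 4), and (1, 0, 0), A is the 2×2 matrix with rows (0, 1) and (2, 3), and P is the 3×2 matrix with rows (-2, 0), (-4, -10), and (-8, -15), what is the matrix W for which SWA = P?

W = [[-3, -4], [-2, -1], [3, 4]]

Left-multiply by S⁻¹ and right-multiply by A⁻¹: W = S⁻¹PA⁻¹.
det S = -4, so S⁻¹ = [[0, 0, 1], [-1, -1, 1], [1/2, 3/4, -3/2]].
det A = -2, so A⁻¹ = [[-3/2, 1/2], [1, 0]].
S⁻¹P = [[-8, -15], [-2, -5], [8, 15]].
W = (S⁻¹P)A⁻¹ = [[-3, -4], [-2, -1], [3, 4]].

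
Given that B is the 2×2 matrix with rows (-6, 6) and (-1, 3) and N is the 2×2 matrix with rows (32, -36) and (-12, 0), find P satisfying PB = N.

B is on the right of P, so right-multiply by B⁻¹: P = NB⁻¹.
det B = -12, so B⁻¹ = [[-1/4, 1/2], [-1/12, 1/2]].
P = NB⁻¹ = [[32, -36], [-12, 0]] · [[-1/4, 1/2], [-1/12, 1/2]] = [[-5, -2], [3, -6]].

P = [[-5, -2], [3, -6]]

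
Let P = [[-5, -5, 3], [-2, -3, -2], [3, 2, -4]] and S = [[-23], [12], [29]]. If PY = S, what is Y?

Y = [[3], [-2], [-6]]

P is on the left of Y, so left-multiply by P⁻¹: Y = P⁻¹S.
det P = 5; the adjugate gives P⁻¹ = [[16/5, -14/5, 19/5], [-14/5, 11/5, -16/5], [1, -1, 1]].
Y = P⁻¹S = [[16/5, -14/5, 19/5], [-14/5, 11/5, -16/5], [1, -1, 1]] · [[-23], [12], [29]] = [[3], [-2], [-6]].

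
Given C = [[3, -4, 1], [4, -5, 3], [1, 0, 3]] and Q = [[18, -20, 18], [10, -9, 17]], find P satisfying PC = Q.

Right-multiplying both sides by C⁻¹ gives P = QC⁻¹.
det C = -4, so C⁻¹ = [[15/4, -3, 7/4], [9/4, -2, 5/4], [-5/4, 1, -1/4]].
P = QC⁻¹ = [[18, -20, 18], [10, -9, 17]] · [[15/4, -3, 7/4], [9/4, -2, 5/4], [-5/4, 1, -1/4]] = [[0, 4, 2], [-4, 5, 2]].

P = [[0, 4, 2], [-4, 5, 2]]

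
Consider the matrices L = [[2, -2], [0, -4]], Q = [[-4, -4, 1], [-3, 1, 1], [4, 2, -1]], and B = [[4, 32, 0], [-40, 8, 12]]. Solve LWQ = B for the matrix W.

W = [[-4, 0, -1], [1, -2, 2]]

Isolating W: multiply by L⁻¹ from the left and Q⁻¹ from the right, so W = L⁻¹BQ⁻¹.
det L = -8; the adjugate gives L⁻¹ = [[1/2, -1/4], [0, -1/4]].
Q has determinant -2; Q⁻¹ = [[3/2, 1, 5/2], [-1/2, 0, -1/2], [5, 4, 8]].
L⁻¹B = [[12, 14, -3], [10, -2, -3]].
W = (L⁻¹B)Q⁻¹ = [[-4, 0, -1], [1, -2, 2]].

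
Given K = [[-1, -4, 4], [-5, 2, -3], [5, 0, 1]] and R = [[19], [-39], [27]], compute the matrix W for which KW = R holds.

W = [[5], [-4], [2]]

Since K multiplies W on the left, W = K⁻¹R.
det K = -2, so K⁻¹ = [[-1, -2, -2], [5, 21/2, 23/2], [5, 10, 11]].
W = K⁻¹R = [[-1, -2, -2], [5, 21/2, 23/2], [5, 10, 11]] · [[19], [-39], [27]] = [[5], [-4], [2]].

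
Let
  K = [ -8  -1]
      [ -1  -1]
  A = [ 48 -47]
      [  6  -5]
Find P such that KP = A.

P = [[-6, 6], [0, -1]]

Since K multiplies P on the left, P = K⁻¹A.
det K = 7, so K⁻¹ = [[-1/7, 1/7], [1/7, -8/7]].
P = K⁻¹A = [[-1/7, 1/7], [1/7, -8/7]] · [[48, -47], [6, -5]] = [[-6, 6], [0, -1]].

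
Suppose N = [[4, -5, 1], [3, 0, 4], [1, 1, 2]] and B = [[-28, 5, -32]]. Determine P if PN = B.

P = [[-2, -5, -5]]

Right-multiplying both sides by N⁻¹ gives P = BN⁻¹.
det N = -3; the adjugate gives N⁻¹ = [[4/3, -11/3, 20/3], [2/3, -7/3, 13/3], [-1, 3, -5]].
P = BN⁻¹ = [[-28, 5, -32]] · [[4/3, -11/3, 20/3], [2/3, -7/3, 13/3], [-1, 3, -5]] = [[-2, -5, -5]].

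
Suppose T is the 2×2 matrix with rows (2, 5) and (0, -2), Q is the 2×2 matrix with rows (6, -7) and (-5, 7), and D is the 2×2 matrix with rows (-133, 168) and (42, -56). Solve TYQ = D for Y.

Y = [[-4, -2], [-1, 3]]

Isolating Y: multiply by T⁻¹ from the left and Q⁻¹ from the right, so Y = T⁻¹DQ⁻¹.
det T = -4, so T⁻¹ = [[1/2, 5/4], [0, -1/2]].
det Q = 7; the adjugate gives Q⁻¹ = [[1, 1], [5/7, 6/7]].
T⁻¹D = [[-14, 14], [-21, 28]].
Y = (T⁻¹D)Q⁻¹ = [[-4, -2], [-1, 3]].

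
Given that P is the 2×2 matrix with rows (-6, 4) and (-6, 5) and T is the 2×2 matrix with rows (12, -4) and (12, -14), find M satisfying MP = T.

M = [[-6, 4], [4, -6]]

Since P sits to the right of M, M = TP⁻¹.
det P = -6, so P⁻¹ = [[-5/6, 2/3], [-1, 1]].
M = TP⁻¹ = [[12, -4], [12, -14]] · [[-5/6, 2/3], [-1, 1]] = [[-6, 4], [4, -6]].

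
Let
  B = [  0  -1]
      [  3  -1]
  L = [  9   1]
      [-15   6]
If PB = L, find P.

B is on the right of P, so right-multiply by B⁻¹: P = LB⁻¹.
det B = 3; the adjugate gives B⁻¹ = [[-1/3, 1/3], [-1, 0]].
P = LB⁻¹ = [[9, 1], [-15, 6]] · [[-1/3, 1/3], [-1, 0]] = [[-4, 3], [-1, -5]].

P = [[-4, 3], [-1, -5]]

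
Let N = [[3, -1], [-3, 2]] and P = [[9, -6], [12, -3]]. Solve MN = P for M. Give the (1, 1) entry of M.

N is on the right of M, so right-multiply by N⁻¹: M = PN⁻¹.
N has determinant 3; N⁻¹ = [[2/3, 1/3], [1, 1]].
M = PN⁻¹ = [[9, -6], [12, -3]] · [[2/3, 1/3], [1, 1]] = [[0, -3], [5, 1]].

0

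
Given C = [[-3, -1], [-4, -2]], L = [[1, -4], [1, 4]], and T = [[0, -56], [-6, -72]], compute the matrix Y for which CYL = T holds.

Y = [[-4, 1], [5, 4]]

Y = C⁻¹TL⁻¹ (apply C⁻¹ on the left and L⁻¹ on the right).
det C = 2, so C⁻¹ = [[-1, 1/2], [2, -3/2]].
det L = 8; the adjugate gives L⁻¹ = [[1/2, 1/2], [-1/8, 1/8]].
C⁻¹T = [[-3, 20], [9, -4]].
Y = (C⁻¹T)L⁻¹ = [[-4, 1], [5, 4]].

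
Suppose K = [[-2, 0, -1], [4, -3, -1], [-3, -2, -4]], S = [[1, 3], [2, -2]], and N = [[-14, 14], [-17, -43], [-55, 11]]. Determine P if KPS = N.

P = [[-1, 2], [3, 2], [2, 3]]

Isolating P: multiply by K⁻¹ from the left and S⁻¹ from the right, so P = K⁻¹NS⁻¹.
det K = -3; the adjugate gives K⁻¹ = [[-10/3, -2/3, 1], [-19/3, -5/3, 2], [17/3, 4/3, -2]].
det S = -8; the adjugate gives S⁻¹ = [[1/4, 3/8], [1/4, -1/8]].
K⁻¹N = [[3, -7], [7, 5], [8, 0]].
P = (K⁻¹N)S⁻¹ = [[-1, 2], [3, 2], [2, 3]].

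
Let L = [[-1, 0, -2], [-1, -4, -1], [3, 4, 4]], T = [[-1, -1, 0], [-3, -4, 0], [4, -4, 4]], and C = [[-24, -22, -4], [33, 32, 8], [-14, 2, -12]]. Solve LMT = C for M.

M = L⁻¹CT⁻¹ (apply L⁻¹ on the left and T⁻¹ on the right).
det L = -4; the adjugate gives L⁻¹ = [[3, 2, 2], [-1/4, -1/2, -1/4], [-2, -1, -1]].
det T = 4; the adjugate gives T⁻¹ = [[-4, 1, 0], [3, -1, 0], [7, -2, 1/4]].
L⁻¹C = [[-34, 2, -20], [-7, -11, 0], [29, 10, 12]].
M = (L⁻¹C)T⁻¹ = [[2, 4, -5], [-5, 4, 0], [-2, -5, 3]].

M = [[2, 4, -5], [-5, 4, 0], [-2, -5, 3]]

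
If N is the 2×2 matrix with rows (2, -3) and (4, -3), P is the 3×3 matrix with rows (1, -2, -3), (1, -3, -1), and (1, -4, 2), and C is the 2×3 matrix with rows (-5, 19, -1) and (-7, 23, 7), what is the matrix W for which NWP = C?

Left-multiply by N⁻¹ and right-multiply by P⁻¹: W = N⁻¹CP⁻¹.
det N = 6; the adjugate gives N⁻¹ = [[-1/2, 1/2], [-2/3, 1/3]].
det P = -1, so P⁻¹ = [[10, -16, 7], [3, -5, 2], [1, -2, 1]].
N⁻¹C = [[-1, 2, 4], [1, -5, 3]].
W = (N⁻¹C)P⁻¹ = [[0, -2, 1], [-2, 3, 0]].

W = [[0, -2, 1], [-2, 3, 0]]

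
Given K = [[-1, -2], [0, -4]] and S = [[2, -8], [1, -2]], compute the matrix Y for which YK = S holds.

Since K sits to the right of Y, Y = SK⁻¹.
det K = 4; the adjugate gives K⁻¹ = [[-1, 1/2], [0, -1/4]].
Y = SK⁻¹ = [[2, -8], [1, -2]] · [[-1, 1/2], [0, -1/4]] = [[-2, 3], [-1, 1]].

Y = [[-2, 3], [-1, 1]]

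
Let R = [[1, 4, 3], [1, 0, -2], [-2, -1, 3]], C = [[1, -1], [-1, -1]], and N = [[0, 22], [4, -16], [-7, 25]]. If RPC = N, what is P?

P = [[0, -4], [1, 2], [-5, -5]]

Isolating P: multiply by R⁻¹ from the left and C⁻¹ from the right, so P = R⁻¹NC⁻¹.
det R = -1, so R⁻¹ = [[2, 15, 8], [-1, -9, -5], [1, 7, 4]].
det C = -2; the adjugate gives C⁻¹ = [[1/2, -1/2], [-1/2, -1/2]].
R⁻¹N = [[4, 4], [-1, -3], [0, 10]].
P = (R⁻¹N)C⁻¹ = [[0, -4], [1, 2], [-5, -5]].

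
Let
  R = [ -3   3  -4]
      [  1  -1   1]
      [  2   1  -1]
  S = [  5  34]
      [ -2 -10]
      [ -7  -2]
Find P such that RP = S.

R is on the left of P, so left-multiply by R⁻¹: P = R⁻¹S.
det R = -3; the adjugate gives R⁻¹ = [[0, 1/3, 1/3], [-1, -11/3, 1/3], [-1, -3, 0]].
P = R⁻¹S = [[0, 1/3, 1/3], [-1, -11/3, 1/3], [-1, -3, 0]] · [[5, 34], [-2, -10], [-7, -2]] = [[-3, -4], [0, 2], [1, -4]].

P = [[-3, -4], [0, 2], [1, -4]]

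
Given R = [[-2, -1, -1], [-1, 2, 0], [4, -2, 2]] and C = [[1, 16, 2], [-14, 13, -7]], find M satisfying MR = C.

M = [[-6, 3, -2], [-3, 0, -5]]

R is on the right of M, so right-multiply by R⁻¹: M = CR⁻¹.
R has determinant -4; R⁻¹ = [[-1, -1, -1/2], [-1/2, 0, -1/4], [3/2, 2, 5/4]].
M = CR⁻¹ = [[1, 16, 2], [-14, 13, -7]] · [[-1, -1, -1/2], [-1/2, 0, -1/4], [3/2, 2, 5/4]] = [[-6, 3, -2], [-3, 0, -5]].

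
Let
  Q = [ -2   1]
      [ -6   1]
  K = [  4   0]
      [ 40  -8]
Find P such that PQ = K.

Right-multiplying both sides by Q⁻¹ gives P = KQ⁻¹.
Q has determinant 4; Q⁻¹ = [[1/4, -1/4], [3/2, -1/2]].
P = KQ⁻¹ = [[4, 0], [40, -8]] · [[1/4, -1/4], [3/2, -1/2]] = [[1, -1], [-2, -6]].

P = [[1, -1], [-2, -6]]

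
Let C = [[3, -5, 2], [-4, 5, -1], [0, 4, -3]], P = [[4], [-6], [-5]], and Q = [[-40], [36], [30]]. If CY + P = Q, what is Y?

CY = Q − P = [[-44], [42], [35]].
Left-multiplying both sides by C⁻¹ gives Y = C⁻¹(Q − P).
det C = -5, so C⁻¹ = [[11/5, 7/5, 1], [12/5, 9/5, 1], [16/5, 12/5, 1]].
Y = C⁻¹(Q − P) = [[-3], [5], [-5]].

Y = [[-3], [5], [-5]]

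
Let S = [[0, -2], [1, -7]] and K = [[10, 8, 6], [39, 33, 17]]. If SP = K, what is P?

P = [[4, 5, -4], [-5, -4, -3]]

S is on the left of P, so left-multiply by S⁻¹: P = S⁻¹K.
S has determinant 2; S⁻¹ = [[-7/2, 1], [-1/2, 0]].
P = S⁻¹K = [[-7/2, 1], [-1/2, 0]] · [[10, 8, 6], [39, 33, 17]] = [[4, 5, -4], [-5, -4, -3]].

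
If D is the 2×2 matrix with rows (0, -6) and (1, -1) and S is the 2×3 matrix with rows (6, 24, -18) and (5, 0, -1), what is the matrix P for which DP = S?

D is on the left of P, so left-multiply by D⁻¹: P = D⁻¹S.
det D = 6, so D⁻¹ = [[-1/6, 1], [-1/6, 0]].
P = D⁻¹S = [[-1/6, 1], [-1/6, 0]] · [[6, 24, -18], [5, 0, -1]] = [[4, -4, 2], [-1, -4, 3]].

P = [[4, -4, 2], [-1, -4, 3]]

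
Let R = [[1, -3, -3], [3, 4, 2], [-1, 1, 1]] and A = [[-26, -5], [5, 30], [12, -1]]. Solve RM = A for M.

M = [[-5, 4], [3, 6], [4, -3]]

R is on the left of M, so left-multiply by R⁻¹: M = R⁻¹A.
R has determinant -4; R⁻¹ = [[-1/2, 0, -3/2], [5/4, 1/2, 11/4], [-7/4, -1/2, -13/4]].
M = R⁻¹A = [[-1/2, 0, -3/2], [5/4, 1/2, 11/4], [-7/4, -1/2, -13/4]] · [[-26, -5], [5, 30], [12, -1]] = [[-5, 4], [3, 6], [4, -3]].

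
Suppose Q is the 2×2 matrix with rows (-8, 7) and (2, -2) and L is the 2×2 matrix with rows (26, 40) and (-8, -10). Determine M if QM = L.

Since Q multiplies M on the left, M = Q⁻¹L.
det Q = 2; the adjugate gives Q⁻¹ = [[-1, -7/2], [-1, -4]].
M = Q⁻¹L = [[-1, -7/2], [-1, -4]] · [[26, 40], [-8, -10]] = [[2, -5], [6, 0]].

M = [[2, -5], [6, 0]]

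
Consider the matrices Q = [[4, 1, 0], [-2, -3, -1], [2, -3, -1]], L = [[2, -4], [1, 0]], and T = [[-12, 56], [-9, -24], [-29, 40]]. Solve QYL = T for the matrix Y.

Y = [[-4, 3], [2, 4], [-4, 3]]

Left-multiply by Q⁻¹ and right-multiply by L⁻¹: Y = Q⁻¹TL⁻¹.
det Q = -4, so Q⁻¹ = [[0, -1/4, 1/4], [1, 1, -1], [-3, -7/2, 5/2]].
det L = 4; the adjugate gives L⁻¹ = [[0, 1], [-1/4, 1/2]].
Q⁻¹T = [[-5, 16], [8, -8], [-5, 16]].
Y = (Q⁻¹T)L⁻¹ = [[-4, 3], [2, 4], [-4, 3]].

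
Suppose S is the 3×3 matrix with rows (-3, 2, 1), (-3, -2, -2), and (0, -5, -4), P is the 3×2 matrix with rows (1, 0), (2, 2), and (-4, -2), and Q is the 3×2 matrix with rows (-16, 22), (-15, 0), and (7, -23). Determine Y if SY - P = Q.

Y = [[5, -4], [1, 5], [-2, 0]]

SY = Q + P = [[-15, 22], [-13, 2], [3, -25]].
Since S multiplies Y on the left, Y = S⁻¹(Q + P).
det S = -3; the adjugate gives S⁻¹ = [[2/3, -1, 2/3], [4, -4, 3], [-5, 5, -4]].
Y = S⁻¹(Q + P) = [[5, -4], [1, 5], [-2, 0]].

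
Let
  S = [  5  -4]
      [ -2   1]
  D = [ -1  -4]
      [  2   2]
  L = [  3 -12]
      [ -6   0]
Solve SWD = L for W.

W = [[1, 4], [0, 4]]

Left-multiply by S⁻¹ and right-multiply by D⁻¹: W = S⁻¹LD⁻¹.
det S = -3; the adjugate gives S⁻¹ = [[-1/3, -4/3], [-2/3, -5/3]].
det D = 6, so D⁻¹ = [[1/3, 2/3], [-1/3, -1/6]].
S⁻¹L = [[7, 4], [8, 8]].
W = (S⁻¹L)D⁻¹ = [[1, 4], [0, 4]].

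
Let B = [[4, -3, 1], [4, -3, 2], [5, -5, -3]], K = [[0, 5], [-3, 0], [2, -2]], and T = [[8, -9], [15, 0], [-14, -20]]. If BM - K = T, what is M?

M = [[4, -2], [4, 0], [4, 4]]

BM = T + K = [[8, -4], [12, 0], [-12, -22]].
B is on the left of M, so left-multiply by B⁻¹: M = B⁻¹(T + K).
det B = 5; the adjugate gives B⁻¹ = [[19/5, -14/5, -3/5], [22/5, -17/5, -4/5], [-1, 1, 0]].
M = B⁻¹(T + K) = [[4, -2], [4, 0], [4, 4]].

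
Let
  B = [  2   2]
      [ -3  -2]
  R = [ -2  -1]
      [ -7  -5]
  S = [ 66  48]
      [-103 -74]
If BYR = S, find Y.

Y = [[-1, -5], [2, 0]]

Y = B⁻¹SR⁻¹ (apply B⁻¹ on the left and R⁻¹ on the right).
det B = 2, so B⁻¹ = [[-1, -1], [3/2, 1]].
R has determinant 3; R⁻¹ = [[-5/3, 1/3], [7/3, -2/3]].
B⁻¹S = [[37, 26], [-4, -2]].
Y = (B⁻¹S)R⁻¹ = [[-1, -5], [2, 0]].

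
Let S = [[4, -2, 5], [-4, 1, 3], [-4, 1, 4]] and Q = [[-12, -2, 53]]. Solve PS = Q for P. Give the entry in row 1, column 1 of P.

Since S sits to the right of P, P = QS⁻¹.
det S = -4; the adjugate gives S⁻¹ = [[-1/4, -13/4, 11/4], [-1, -9, 8], [0, -1, 1]].
P = QS⁻¹ = [[-12, -2, 53]] · [[-1/4, -13/4, 11/4], [-1, -9, 8], [0, -1, 1]] = [[5, 4, 4]].

5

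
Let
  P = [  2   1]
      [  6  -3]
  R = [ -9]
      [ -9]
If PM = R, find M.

Since P multiplies M on the left, M = P⁻¹R.
det P = -12, so P⁻¹ = [[1/4, 1/12], [1/2, -1/6]].
M = P⁻¹R = [[1/4, 1/12], [1/2, -1/6]] · [[-9], [-9]] = [[-3], [-3]].

M = [[-3], [-3]]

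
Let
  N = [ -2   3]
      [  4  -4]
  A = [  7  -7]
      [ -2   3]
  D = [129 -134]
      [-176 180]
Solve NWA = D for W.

W = [[-1, -2], [5, -3]]

Isolating W: multiply by N⁻¹ from the left and A⁻¹ from the right, so W = N⁻¹DA⁻¹.
det N = -4, so N⁻¹ = [[1, 3/4], [1, 1/2]].
det A = 7, so A⁻¹ = [[3/7, 1], [2/7, 1]].
N⁻¹D = [[-3, 1], [41, -44]].
W = (N⁻¹D)A⁻¹ = [[-1, -2], [5, -3]].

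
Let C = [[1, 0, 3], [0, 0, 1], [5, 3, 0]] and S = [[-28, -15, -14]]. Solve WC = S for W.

W = [[-3, -5, -5]]

Right-multiplying both sides by C⁻¹ gives W = SC⁻¹.
det C = -3, so C⁻¹ = [[1, -3, 0], [-5/3, 5, 1/3], [0, 1, 0]].
W = SC⁻¹ = [[-28, -15, -14]] · [[1, -3, 0], [-5/3, 5, 1/3], [0, 1, 0]] = [[-3, -5, -5]].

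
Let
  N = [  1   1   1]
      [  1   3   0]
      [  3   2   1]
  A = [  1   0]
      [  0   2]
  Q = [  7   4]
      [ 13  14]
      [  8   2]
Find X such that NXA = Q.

Left-multiply by N⁻¹ and right-multiply by A⁻¹: X = N⁻¹QA⁻¹.
det N = -5; the adjugate gives N⁻¹ = [[-3/5, -1/5, 3/5], [1/5, 2/5, -1/5], [7/5, -1/5, -2/5]].
A has determinant 2; A⁻¹ = [[1, 0], [0, 1/2]].
N⁻¹Q = [[-2, -4], [5, 6], [4, 2]].
X = (N⁻¹Q)A⁻¹ = [[-2, -2], [5, 3], [4, 1]].

X = [[-2, -2], [5, 3], [4, 1]]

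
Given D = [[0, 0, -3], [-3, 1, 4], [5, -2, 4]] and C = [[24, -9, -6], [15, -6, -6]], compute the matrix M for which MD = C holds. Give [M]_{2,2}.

0

Right-multiplying both sides by D⁻¹ gives M = CD⁻¹.
det D = -3; the adjugate gives D⁻¹ = [[-4, -2, -1], [-32/3, -5, -3], [-1/3, 0, 0]].
M = CD⁻¹ = [[24, -9, -6], [15, -6, -6]] · [[-4, -2, -1], [-32/3, -5, -3], [-1/3, 0, 0]] = [[2, -3, 3], [6, 0, 3]].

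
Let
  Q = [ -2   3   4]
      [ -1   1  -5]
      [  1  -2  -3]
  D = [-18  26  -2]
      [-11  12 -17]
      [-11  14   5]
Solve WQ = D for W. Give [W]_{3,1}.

6

Q is on the right of W, so right-multiply by Q⁻¹: W = DQ⁻¹.
det Q = 6, so Q⁻¹ = [[-13/6, 1/6, -19/6], [-4/3, 1/3, -7/3], [1/6, -1/6, 1/6]].
W = DQ⁻¹ = [[-18, 26, -2], [-11, 12, -17], [-11, 14, 5]] · [[-13/6, 1/6, -19/6], [-4/3, 1/3, -7/3], [1/6, -1/6, 1/6]] = [[4, 6, -4], [5, 5, 4], [6, 2, 3]].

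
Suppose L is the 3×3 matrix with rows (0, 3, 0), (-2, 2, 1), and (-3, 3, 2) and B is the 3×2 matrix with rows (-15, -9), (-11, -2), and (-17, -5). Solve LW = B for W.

W = [[0, -4], [-5, -3], [-1, -4]]

Since L multiplies W on the left, W = L⁻¹B.
det L = 3; the adjugate gives L⁻¹ = [[1/3, -2, 1], [1/3, 0, 0], [0, -3, 2]].
W = L⁻¹B = [[1/3, -2, 1], [1/3, 0, 0], [0, -3, 2]] · [[-15, -9], [-11, -2], [-17, -5]] = [[0, -4], [-5, -3], [-1, -4]].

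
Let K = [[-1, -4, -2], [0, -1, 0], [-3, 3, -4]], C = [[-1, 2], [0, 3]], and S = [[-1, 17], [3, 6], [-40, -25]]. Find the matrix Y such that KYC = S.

Y = [[-5, 1], [3, -4], [-4, 5]]

Isolating Y: multiply by K⁻¹ from the left and C⁻¹ from the right, so Y = K⁻¹SC⁻¹.
K has determinant 2; K⁻¹ = [[2, -11, -1], [0, -1, 0], [-3/2, 15/2, 1/2]].
C has determinant -3; C⁻¹ = [[-1, 2/3], [0, 1/3]].
K⁻¹S = [[5, -7], [-3, -6], [4, 7]].
Y = (K⁻¹S)C⁻¹ = [[-5, 1], [3, -4], [-4, 5]].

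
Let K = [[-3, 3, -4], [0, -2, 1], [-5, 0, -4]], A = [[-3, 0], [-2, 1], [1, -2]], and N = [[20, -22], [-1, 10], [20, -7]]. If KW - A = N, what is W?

W = [[-5, 1], [2, -5], [1, 1]]

KW = N + A = [[17, -22], [-3, 11], [21, -9]].
K is on the left of W, so left-multiply by K⁻¹: W = K⁻¹(N + A).
det K = 1, so K⁻¹ = [[8, 12, -5], [-5, -8, 3], [-10, -15, 6]].
W = K⁻¹(N + A) = [[-5, 1], [2, -5], [1, 1]].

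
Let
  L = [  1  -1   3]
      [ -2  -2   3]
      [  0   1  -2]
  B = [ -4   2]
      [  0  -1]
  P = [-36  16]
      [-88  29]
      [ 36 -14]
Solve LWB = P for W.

W = [[-4, -5], [-1, 2], [4, 3]]

W = L⁻¹PB⁻¹ (apply L⁻¹ on the left and B⁻¹ on the right).
det L = -1, so L⁻¹ = [[-1, -1, -3], [4, 2, 9], [2, 1, 4]].
det B = 4, so B⁻¹ = [[-1/4, -1/2], [0, -1]].
L⁻¹P = [[16, -3], [4, -4], [-16, 5]].
W = (L⁻¹P)B⁻¹ = [[-4, -5], [-1, 2], [4, 3]].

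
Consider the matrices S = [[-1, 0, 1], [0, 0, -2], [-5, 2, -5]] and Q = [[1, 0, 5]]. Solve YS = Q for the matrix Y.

Since S sits to the right of Y, Y = QS⁻¹.
det S = -4; the adjugate gives S⁻¹ = [[-1, -1/2, 0], [-5/2, -5/2, 1/2], [0, -1/2, 0]].
Y = QS⁻¹ = [[1, 0, 5]] · [[-1, -1/2, 0], [-5/2, -5/2, 1/2], [0, -1/2, 0]] = [[-1, -3, 0]].

Y = [[-1, -3, 0]]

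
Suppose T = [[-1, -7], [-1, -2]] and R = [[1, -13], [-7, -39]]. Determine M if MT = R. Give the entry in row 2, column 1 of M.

Right-multiplying both sides by T⁻¹ gives M = RT⁻¹.
det T = -5; the adjugate gives T⁻¹ = [[2/5, -7/5], [-1/5, 1/5]].
M = RT⁻¹ = [[1, -13], [-7, -39]] · [[2/5, -7/5], [-1/5, 1/5]] = [[3, -4], [5, 2]].

5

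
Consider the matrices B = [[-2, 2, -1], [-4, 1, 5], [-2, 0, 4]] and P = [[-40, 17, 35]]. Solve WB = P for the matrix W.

W = [[6, 5, 4]]

Since B sits to the right of W, W = PB⁻¹.
det B = 2, so B⁻¹ = [[2, -4, 11/2], [3, -5, 7], [1, -2, 3]].
W = PB⁻¹ = [[-40, 17, 35]] · [[2, -4, 11/2], [3, -5, 7], [1, -2, 3]] = [[6, 5, 4]].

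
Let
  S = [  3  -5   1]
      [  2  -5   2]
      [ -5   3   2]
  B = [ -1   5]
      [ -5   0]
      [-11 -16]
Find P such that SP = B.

P = [[2, 0], [1, -2], [-2, -5]]

S is on the left of P, so left-multiply by S⁻¹: P = S⁻¹B.
det S = 3; the adjugate gives S⁻¹ = [[-16/3, 13/3, -5/3], [-14/3, 11/3, -4/3], [-19/3, 16/3, -5/3]].
P = S⁻¹B = [[-16/3, 13/3, -5/3], [-14/3, 11/3, -4/3], [-19/3, 16/3, -5/3]] · [[-1, 5], [-5, 0], [-11, -16]] = [[2, 0], [1, -2], [-2, -5]].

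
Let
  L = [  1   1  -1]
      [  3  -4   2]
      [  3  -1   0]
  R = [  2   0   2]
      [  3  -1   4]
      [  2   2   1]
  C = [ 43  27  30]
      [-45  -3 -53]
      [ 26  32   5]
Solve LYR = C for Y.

Y = L⁻¹CR⁻¹ (apply L⁻¹ on the left and R⁻¹ on the right).
L has determinant -1; L⁻¹ = [[-2, -1, 2], [-6, -3, 5], [-9, -4, 7]].
det R = -2; the adjugate gives R⁻¹ = [[9/2, -2, -1], [-5/2, 1, 1], [-4, 2, 1]].
L⁻¹C = [[11, 13, 3], [7, 7, 4], [-25, -7, -23]].
Y = (L⁻¹C)R⁻¹ = [[5, -3, 5], [-2, 1, 4], [-3, -3, -5]].

Y = [[5, -3, 5], [-2, 1, 4], [-3, -3, -5]]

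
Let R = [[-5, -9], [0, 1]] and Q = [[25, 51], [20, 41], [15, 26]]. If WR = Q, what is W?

Right-multiplying both sides by R⁻¹ gives W = QR⁻¹.
det R = -5, so R⁻¹ = [[-1/5, -9/5], [0, 1]].
W = QR⁻¹ = [[25, 51], [20, 41], [15, 26]] · [[-1/5, -9/5], [0, 1]] = [[-5, 6], [-4, 5], [-3, -1]].

W = [[-5, 6], [-4, 5], [-3, -1]]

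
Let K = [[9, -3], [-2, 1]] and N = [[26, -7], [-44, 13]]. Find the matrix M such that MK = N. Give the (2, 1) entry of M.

Right-multiplying both sides by K⁻¹ gives M = NK⁻¹.
K has determinant 3; K⁻¹ = [[1/3, 1], [2/3, 3]].
M = NK⁻¹ = [[26, -7], [-44, 13]] · [[1/3, 1], [2/3, 3]] = [[4, 5], [-6, -5]].

-6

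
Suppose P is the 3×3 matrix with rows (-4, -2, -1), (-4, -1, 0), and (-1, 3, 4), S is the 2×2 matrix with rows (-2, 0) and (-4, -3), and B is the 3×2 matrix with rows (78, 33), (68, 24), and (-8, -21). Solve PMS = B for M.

M = [[4, 1], [2, 4], [-3, -1]]

Isolating M: multiply by P⁻¹ from the left and S⁻¹ from the right, so M = P⁻¹BS⁻¹.
P has determinant -3; P⁻¹ = [[4/3, -5/3, 1/3], [-16/3, 17/3, -4/3], [13/3, -14/3, 4/3]].
det S = 6, so S⁻¹ = [[-1/2, 0], [2/3, -1/3]].
P⁻¹B = [[-12, -3], [-20, -12], [10, 3]].
M = (P⁻¹B)S⁻¹ = [[4, 1], [2, 4], [-3, -1]].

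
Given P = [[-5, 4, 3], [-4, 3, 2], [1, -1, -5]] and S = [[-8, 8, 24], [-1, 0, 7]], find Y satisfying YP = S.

Y = [[4, -4, -4], [-5, 6, -2]]

P is on the right of Y, so right-multiply by P⁻¹: Y = SP⁻¹.
det P = -4; the adjugate gives P⁻¹ = [[13/4, -17/4, 1/4], [9/2, -11/2, 1/2], [-1/4, 1/4, -1/4]].
Y = SP⁻¹ = [[-8, 8, 24], [-1, 0, 7]] · [[13/4, -17/4, 1/4], [9/2, -11/2, 1/2], [-1/4, 1/4, -1/4]] = [[4, -4, -4], [-5, 6, -2]].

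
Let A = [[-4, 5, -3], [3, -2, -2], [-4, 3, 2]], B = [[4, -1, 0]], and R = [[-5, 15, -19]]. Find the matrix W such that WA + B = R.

WA = R − B = [[-9, 16, -19]].
Since A sits to the right of W, W = (R − B)A⁻¹.
det A = -1; the adjugate gives A⁻¹ = [[-2, 19, 16], [-2, 20, 17], [-1, 8, 7]].
W = (R − B)A⁻¹ = [[5, -3, -5]].

W = [[5, -3, -5]]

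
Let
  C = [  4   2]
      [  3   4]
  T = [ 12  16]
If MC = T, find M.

M = [[0, 4]]

Right-multiplying both sides by C⁻¹ gives M = TC⁻¹.
det C = 10; the adjugate gives C⁻¹ = [[2/5, -1/5], [-3/10, 2/5]].
M = TC⁻¹ = [[12, 16]] · [[2/5, -1/5], [-3/10, 2/5]] = [[0, 4]].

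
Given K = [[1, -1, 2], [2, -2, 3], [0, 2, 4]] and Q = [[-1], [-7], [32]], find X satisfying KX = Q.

K is on the left of X, so left-multiply by K⁻¹: X = K⁻¹Q.
K has determinant 2; K⁻¹ = [[-7, 4, 1/2], [-4, 2, 1/2], [2, -1, 0]].
X = K⁻¹Q = [[-7, 4, 1/2], [-4, 2, 1/2], [2, -1, 0]] · [[-1], [-7], [32]] = [[-5], [6], [5]].

X = [[-5], [6], [5]]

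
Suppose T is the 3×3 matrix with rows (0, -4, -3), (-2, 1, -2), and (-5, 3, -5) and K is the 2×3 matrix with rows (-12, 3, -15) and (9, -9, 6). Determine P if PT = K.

P = [[1, 1, 2], [1, -2, -1]]

Right-multiplying both sides by T⁻¹ gives P = KT⁻¹.
T has determinant 3; T⁻¹ = [[1/3, -29/3, 11/3], [0, -5, 2], [-1/3, 20/3, -8/3]].
P = KT⁻¹ = [[-12, 3, -15], [9, -9, 6]] · [[1/3, -29/3, 11/3], [0, -5, 2], [-1/3, 20/3, -8/3]] = [[1, 1, 2], [1, -2, -1]].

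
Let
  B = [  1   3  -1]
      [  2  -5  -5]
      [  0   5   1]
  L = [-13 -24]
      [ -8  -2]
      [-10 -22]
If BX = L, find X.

X = [[1, -6], [-3, -5], [5, 3]]

B is on the left of X, so left-multiply by B⁻¹: X = B⁻¹L.
B has determinant 4; B⁻¹ = [[5, -2, -5], [-1/2, 1/4, 3/4], [5/2, -5/4, -11/4]].
X = B⁻¹L = [[5, -2, -5], [-1/2, 1/4, 3/4], [5/2, -5/4, -11/4]] · [[-13, -24], [-8, -2], [-10, -22]] = [[1, -6], [-3, -5], [5, 3]].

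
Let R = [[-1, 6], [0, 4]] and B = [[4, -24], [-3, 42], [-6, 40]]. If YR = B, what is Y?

Y = [[-4, 0], [3, 6], [6, 1]]

R is on the right of Y, so right-multiply by R⁻¹: Y = BR⁻¹.
det R = -4, so R⁻¹ = [[-1, 3/2], [0, 1/4]].
Y = BR⁻¹ = [[4, -24], [-3, 42], [-6, 40]] · [[-1, 3/2], [0, 1/4]] = [[-4, 0], [3, 6], [6, 1]].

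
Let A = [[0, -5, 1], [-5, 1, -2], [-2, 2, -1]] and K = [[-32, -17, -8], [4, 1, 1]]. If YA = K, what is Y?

Since A sits to the right of Y, Y = KA⁻¹.
A has determinant -3; A⁻¹ = [[-1, 1, -3], [1/3, -2/3, 5/3], [8/3, -10/3, 25/3]].
Y = KA⁻¹ = [[-32, -17, -8], [4, 1, 1]] · [[-1, 1, -3], [1/3, -2/3, 5/3], [8/3, -10/3, 25/3]] = [[5, 6, 1], [-1, 0, -2]].

Y = [[5, 6, 1], [-1, 0, -2]]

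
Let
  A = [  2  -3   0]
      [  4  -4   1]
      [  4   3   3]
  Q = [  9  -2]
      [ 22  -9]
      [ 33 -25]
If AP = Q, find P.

P = [[6, -4], [1, -2], [2, -1]]

Left-multiplying both sides by A⁻¹ gives P = A⁻¹Q.
det A = -6; the adjugate gives A⁻¹ = [[5/2, -3/2, 1/2], [4/3, -1, 1/3], [-14/3, 3, -2/3]].
P = A⁻¹Q = [[5/2, -3/2, 1/2], [4/3, -1, 1/3], [-14/3, 3, -2/3]] · [[9, -2], [22, -9], [33, -25]] = [[6, -4], [1, -2], [2, -1]].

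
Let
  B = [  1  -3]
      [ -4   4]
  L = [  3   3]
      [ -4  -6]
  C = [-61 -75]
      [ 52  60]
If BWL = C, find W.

Left-multiply by B⁻¹ and right-multiply by L⁻¹: W = B⁻¹CL⁻¹.
det B = -8, so B⁻¹ = [[-1/2, -3/8], [-1/2, -1/8]].
det L = -6, so L⁻¹ = [[1, 1/2], [-2/3, -1/2]].
B⁻¹C = [[11, 15], [24, 30]].
W = (B⁻¹C)L⁻¹ = [[1, -2], [4, -3]].

W = [[1, -2], [4, -3]]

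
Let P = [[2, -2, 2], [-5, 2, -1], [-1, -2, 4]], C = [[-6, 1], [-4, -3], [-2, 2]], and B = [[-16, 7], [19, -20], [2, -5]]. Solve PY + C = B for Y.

Y = [[-4, 3], [2, -2], [1, -2]]

PY = B − C = [[-10, 6], [23, -17], [4, -7]].
Since P multiplies Y on the left, Y = P⁻¹(B − C).
det P = -6; the adjugate gives P⁻¹ = [[-1, -2/3, 1/3], [-7/2, -5/3, 4/3], [-2, -1, 1]].
Y = P⁻¹(B − C) = [[-4, 3], [2, -2], [1, -2]].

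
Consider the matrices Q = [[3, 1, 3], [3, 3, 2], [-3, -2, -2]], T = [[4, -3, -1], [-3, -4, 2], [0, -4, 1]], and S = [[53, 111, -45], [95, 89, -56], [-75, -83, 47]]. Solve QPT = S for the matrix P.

Isolating P: multiply by Q⁻¹ from the left and T⁻¹ from the right, so P = Q⁻¹ST⁻¹.
Q has determinant 3; Q⁻¹ = [[-2/3, -4/3, -7/3], [0, 1, 1], [1, 1, 2]].
det T = -5, so T⁻¹ = [[-4/5, -7/5, 2], [-3/5, -4/5, 1], [-12/5, -16/5, 5]].
Q⁻¹S = [[13, 1, -5], [20, 6, -9], [-2, 34, -7]].
P = (Q⁻¹S)T⁻¹ = [[1, -3, 2], [2, -4, 1], [-2, -2, -5]].

P = [[1, -3, 2], [2, -4, 1], [-2, -2, -5]]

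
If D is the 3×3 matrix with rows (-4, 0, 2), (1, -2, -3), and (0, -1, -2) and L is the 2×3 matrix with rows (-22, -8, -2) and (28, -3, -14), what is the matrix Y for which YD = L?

Y = [[6, 2, 4], [-6, 4, -5]]

Right-multiplying both sides by D⁻¹ gives Y = LD⁻¹.
det D = -6, so D⁻¹ = [[-1/6, 1/3, -2/3], [-1/3, -4/3, 5/3], [1/6, 2/3, -4/3]].
Y = LD⁻¹ = [[-22, -8, -2], [28, -3, -14]] · [[-1/6, 1/3, -2/3], [-1/3, -4/3, 5/3], [1/6, 2/3, -4/3]] = [[6, 2, 4], [-6, 4, -5]].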